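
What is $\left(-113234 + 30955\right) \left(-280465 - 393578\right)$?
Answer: $55459583997$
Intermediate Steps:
$\left(-113234 + 30955\right) \left(-280465 - 393578\right) = \left(-82279\right) \left(-674043\right) = 55459583997$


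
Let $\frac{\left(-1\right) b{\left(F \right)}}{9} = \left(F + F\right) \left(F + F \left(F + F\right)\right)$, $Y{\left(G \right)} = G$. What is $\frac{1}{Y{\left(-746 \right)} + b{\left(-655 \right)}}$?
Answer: $\frac{1}{10108686304} \approx 9.8925 \cdot 10^{-11}$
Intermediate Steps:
$b{\left(F \right)} = - 18 F \left(F + 2 F^{2}\right)$ ($b{\left(F \right)} = - 9 \left(F + F\right) \left(F + F \left(F + F\right)\right) = - 9 \cdot 2 F \left(F + F 2 F\right) = - 9 \cdot 2 F \left(F + 2 F^{2}\right) = - 18 F \left(F + 2 F^{2}\right)$)
$\frac{1}{Y{\left(-746 \right)} + b{\left(-655 \right)}} = \frac{1}{-746 + \left(-655\right)^{2} \left(-18 - -23580\right)} = \frac{1}{-746 + 429025 \left(-18 + 23580\right)} = \frac{1}{-746 + 429025 \cdot 23562} = \frac{1}{-746 + 10108687050} = \frac{1}{10108686304}$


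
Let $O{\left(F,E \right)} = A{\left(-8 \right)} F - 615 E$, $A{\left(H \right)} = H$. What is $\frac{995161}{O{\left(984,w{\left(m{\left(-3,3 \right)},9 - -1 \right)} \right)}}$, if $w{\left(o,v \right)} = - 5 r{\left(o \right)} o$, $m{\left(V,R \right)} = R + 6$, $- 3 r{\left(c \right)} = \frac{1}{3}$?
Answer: $- \frac{995161}{10947} \approx -90.907$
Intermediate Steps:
$r{\left(c \right)} = - \frac{1}{9}$ ($r{\left(c \right)} = - \frac{1}{3 \cdot 3} = \left(- \frac{1}{3}\right) \frac{1}{3} = - \frac{1}{9}$)
$m{\left(V,R \right)} = 6 + R$
$w{\left(o,v \right)} = \frac{5 o}{9}$ ($w{\left(o,v \right)} = \left(-5\right) \left(- \frac{1}{9}\right) o = \frac{5 o}{9}$)
$O{\left(F,E \right)} = - 615 E - 8 F$ ($O{\left(F,E \right)} = - 8 F - 615 E = - 615 E - 8 F$)
$\frac{995161}{O{\left(984,w{\left(m{\left(-3,3 \right)},9 - -1 \right)} \right)}} = \frac{995161}{- 615 \frac{5 \left(6 + 3\right)}{9} - 7872} = \frac{995161}{- 615 \cdot \frac{5}{9} \cdot 9 - 7872} = \frac{995161}{\left(-615\right) 5 - 7872} = \frac{995161}{-3075 - 7872} = \frac{995161}{-10947} = 995161 \left(- \frac{1}{10947}\right) = - \frac{995161}{10947}$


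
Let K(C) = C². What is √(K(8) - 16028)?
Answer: 2*I*√3991 ≈ 126.35*I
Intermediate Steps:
√(K(8) - 16028) = √(8² - 16028) = √(64 - 16028) = √(-15964) = 2*I*√3991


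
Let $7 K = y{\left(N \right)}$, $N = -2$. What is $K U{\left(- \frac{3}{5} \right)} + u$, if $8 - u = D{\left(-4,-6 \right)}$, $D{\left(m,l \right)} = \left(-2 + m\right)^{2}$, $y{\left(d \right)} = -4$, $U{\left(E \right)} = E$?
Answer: $- \frac{968}{35} \approx -27.657$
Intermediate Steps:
$u = -28$ ($u = 8 - \left(-2 - 4\right)^{2} = 8 - \left(-6\right)^{2} = 8 - 36 = -28$)
$K = - \frac{4}{7}$ ($K = \frac{1}{7} \left(-4\right) = - \frac{4}{7} \approx -0.57143$)
$K U{\left(- \frac{3}{5} \right)} + u = - \frac{4 \left(- \frac{3}{5}\right)}{7} - 28 = - \frac{4 \left(\left(-3\right) \frac{1}{5}\right)}{7} - 28 = \left(- \frac{4}{7}\right) \left(- \frac{3}{5}\right) - 28 = \frac{12}{35} - 28 = - \frac{968}{35}$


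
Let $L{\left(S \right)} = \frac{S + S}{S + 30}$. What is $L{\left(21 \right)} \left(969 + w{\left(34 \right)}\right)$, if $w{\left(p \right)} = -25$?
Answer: $\frac{13216}{17} \approx 777.41$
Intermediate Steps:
$L{\left(S \right)} = \frac{2 S}{30 + S}$
$L{\left(21 \right)} \left(969 + w{\left(34 \right)}\right) = 2 \cdot 21 \frac{1}{30 + 21} \left(969 - 25\right) = 2 \cdot 21 \cdot \frac{1}{51} \cdot 944 = \frac{14}{17} \cdot 944 = \frac{13216}{17}$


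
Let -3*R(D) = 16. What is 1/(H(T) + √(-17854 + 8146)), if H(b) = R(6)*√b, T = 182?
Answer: 3/(2*(-8*√182 + 3*I*√2427)) ≈ -0.0048338 - 0.0066194*I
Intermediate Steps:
R(D) = -16/3 (R(D) = -⅓*16 = -16/3)
H(b) = -16*√b/3
1/(H(T) + √(-17854 + 8146)) = 1/(-16*√182/3 + √(-17854 + 8146)) = 1/(-16*√182/3 + √(-9708)) = 1/(-16*√182/3 + 2*I*√2427)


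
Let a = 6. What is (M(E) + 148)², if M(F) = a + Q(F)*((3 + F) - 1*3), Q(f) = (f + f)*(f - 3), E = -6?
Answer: 244036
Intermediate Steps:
Q(f) = 2*f*(-3 + f) (Q(f) = (2*f)*(-3 + f) = 2*f*(-3 + f))
M(F) = 6 + 2*F²*(-3 + F) (M(F) = 6 + (2*F*(-3 + F))*((3 + F) - 1*3) = 6 + (2*F*(-3 + F))*((3 + F) - 3) = 6 + (2*F*(-3 + F))*F = 6 + 2*F²*(-3 + F))
(M(E) + 148)² = ((6 + 2*(-6)²*(-3 - 6)) + 148)² = ((6 + 2*36*(-9)) + 148)² = ((6 - 648) + 148)² = (-642 + 148)² = (-494)² = 244036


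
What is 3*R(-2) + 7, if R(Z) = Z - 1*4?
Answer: -11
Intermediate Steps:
R(Z) = -4 + Z (R(Z) = Z - 4 = -4 + Z)
3*R(-2) + 7 = 3*(-4 - 2) + 7 = 3*(-6) + 7 = -18 + 7 = -11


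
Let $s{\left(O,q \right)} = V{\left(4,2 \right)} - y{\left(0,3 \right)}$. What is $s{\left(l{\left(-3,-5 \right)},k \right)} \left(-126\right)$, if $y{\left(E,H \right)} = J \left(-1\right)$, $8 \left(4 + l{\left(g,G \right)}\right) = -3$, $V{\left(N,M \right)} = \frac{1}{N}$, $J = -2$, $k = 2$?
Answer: $\frac{441}{2} \approx 220.5$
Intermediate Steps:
$l{\left(g,G \right)} = - \frac{35}{8}$ ($l{\left(g,G \right)} = -4 + \frac{1}{8} \left(-3\right) = -4 - \frac{3}{8} = - \frac{35}{8}$)
$y{\left(E,H \right)} = 2$ ($y{\left(E,H \right)} = \left(-2\right) \left(-1\right) = 2$)
$s{\left(O,q \right)} = - \frac{7}{4}$ ($s{\left(O,q \right)} = \frac{1}{4} - 2 = - \frac{7}{4}$)
$s{\left(l{\left(-3,-5 \right)},k \right)} \left(-126\right) = \left(- \frac{7}{4}\right) \left(-126\right) = \frac{441}{2}$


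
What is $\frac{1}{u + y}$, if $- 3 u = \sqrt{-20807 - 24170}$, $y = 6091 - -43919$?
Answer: $\frac{450090}{22509045877} + \frac{3 i \sqrt{44977}}{22509045877} \approx 1.9996 \cdot 10^{-5} + 2.8266 \cdot 10^{-8} i$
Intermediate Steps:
$y = 50010$ ($y = 6091 + 43919 = 50010$)
$u = - \frac{i \sqrt{44977}}{3}$ ($u = - \frac{\sqrt{-20807 - 24170}}{3} = - \frac{\sqrt{-44977}}{3} = - \frac{i \sqrt{44977}}{3} \approx - 70.693 i$)
$\frac{1}{u + y} = \frac{1}{- \frac{i \sqrt{44977}}{3} + 50010} = \frac{1}{50010 - \frac{i \sqrt{44977}}{3}}$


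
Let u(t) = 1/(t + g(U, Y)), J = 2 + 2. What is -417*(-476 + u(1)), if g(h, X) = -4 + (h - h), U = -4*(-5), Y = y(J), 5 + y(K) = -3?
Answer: 198631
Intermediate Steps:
J = 4
y(K) = -8 (y(K) = -5 - 3 = -8)
Y = -8
U = 20
g(h, X) = -4 (g(h, X) = -4 + 0 = -4)
u(t) = 1/(-4 + t) (u(t) = 1/(t - 4) = 1/(-4 + t))
-417*(-476 + u(1)) = -417*(-476 + 1/(-4 + 1)) = -417*(-476 + 1/(-3)) = -417*(-476 - ⅓) = -417*(-1429/3) = 198631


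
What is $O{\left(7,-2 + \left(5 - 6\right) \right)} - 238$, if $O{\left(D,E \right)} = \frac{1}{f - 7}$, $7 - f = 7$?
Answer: $- \frac{1667}{7} \approx -238.14$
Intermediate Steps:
$f = 0$ ($f = 7 - 7 = 0$)
$O{\left(D,E \right)} = - \frac{1}{7}$ ($O{\left(D,E \right)} = \frac{1}{0 - 7} = \frac{1}{-7} = - \frac{1}{7}$)
$O{\left(7,-2 + \left(5 - 6\right) \right)} - 238 = - \frac{1}{7} - 238 = - \frac{1667}{7}$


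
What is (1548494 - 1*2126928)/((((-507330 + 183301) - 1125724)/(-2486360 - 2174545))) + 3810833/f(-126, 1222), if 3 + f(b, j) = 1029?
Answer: -920199276729257/495815526 ≈ -1.8559e+6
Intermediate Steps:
f(b, j) = 1026 (f(b, j) = -3 + 1029 = 1026)
(1548494 - 1*2126928)/((((-507330 + 183301) - 1125724)/(-2486360 - 2174545))) + 3810833/f(-126, 1222) = (1548494 - 1*2126928)/((((-507330 + 183301) - 1125724)/(-2486360 - 2174545))) + 3810833/1026 = (1548494 - 2126928)/(((-324029 - 1125724)/(-4660905))) + 3810833*(1/1026) = -578434/((-1449753*(-1/4660905))) + 3810833/1026 = -578434/483251/1553635 + 3810833/1026 = -578434*1553635/483251 + 3810833/1026 = -898675307590/483251 + 3810833/1026 = -920199276729257/495815526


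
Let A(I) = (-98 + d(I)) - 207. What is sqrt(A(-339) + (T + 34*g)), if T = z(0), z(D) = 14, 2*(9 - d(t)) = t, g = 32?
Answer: sqrt(3902)/2 ≈ 31.233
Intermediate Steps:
d(t) = 9 - t/2
T = 14
A(I) = -296 - I/2 (A(I) = (-98 + (9 - I/2)) - 207 = (-89 - I/2) - 207 = -296 - I/2)
sqrt(A(-339) + (T + 34*g)) = sqrt((-296 - 1/2*(-339)) + (14 + 34*32)) = sqrt((-296 + 339/2) + (14 + 1088)) = sqrt(-253/2 + 1102) = sqrt(1951/2) = sqrt(3902)/2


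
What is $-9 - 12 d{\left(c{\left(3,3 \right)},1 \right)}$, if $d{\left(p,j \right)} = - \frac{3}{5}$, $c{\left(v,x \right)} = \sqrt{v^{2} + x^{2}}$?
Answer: $- \frac{9}{5} \approx -1.8$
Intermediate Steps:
$d{\left(p,j \right)} = - \frac{3}{5}$ ($d{\left(p,j \right)} = \left(-3\right) \frac{1}{5} = - \frac{3}{5}$)
$-9 - 12 d{\left(c{\left(3,3 \right)},1 \right)} = -9 - - \frac{36}{5} = -9 + \frac{36}{5} = - \frac{9}{5}$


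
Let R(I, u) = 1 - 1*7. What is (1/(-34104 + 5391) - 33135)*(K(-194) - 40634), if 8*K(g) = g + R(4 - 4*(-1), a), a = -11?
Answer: 12894395434568/9571 ≈ 1.3472e+9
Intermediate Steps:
R(I, u) = -6 (R(I, u) = 1 - 7 = -6)
K(g) = -3/4 + g/8 (K(g) = (g - 6)/8 = (-6 + g)/8 = -3/4 + g/8)
(1/(-34104 + 5391) - 33135)*(K(-194) - 40634) = (1/(-34104 + 5391) - 33135)*((-3/4 + (1/8)*(-194)) - 40634) = (1/(-28713) - 33135)*((-3/4 - 97/4) - 40634) = (-1/28713 - 33135)*(-25 - 40634) = -951405256/28713*(-40659) = 12894395434568/9571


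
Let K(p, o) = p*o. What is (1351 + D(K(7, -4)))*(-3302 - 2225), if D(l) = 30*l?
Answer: -2824297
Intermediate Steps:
K(p, o) = o*p
(1351 + D(K(7, -4)))*(-3302 - 2225) = (1351 + 30*(-4*7))*(-3302 - 2225) = (1351 + 30*(-28))*(-5527) = (1351 - 840)*(-5527) = 511*(-5527) = -2824297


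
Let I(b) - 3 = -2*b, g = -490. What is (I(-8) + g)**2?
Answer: 221841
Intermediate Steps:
I(b) = 3 - 2*b
(I(-8) + g)**2 = ((3 - 2*(-8)) - 490)**2 = ((3 + 16) - 490)**2 = (19 - 490)**2 = (-471)**2 = 221841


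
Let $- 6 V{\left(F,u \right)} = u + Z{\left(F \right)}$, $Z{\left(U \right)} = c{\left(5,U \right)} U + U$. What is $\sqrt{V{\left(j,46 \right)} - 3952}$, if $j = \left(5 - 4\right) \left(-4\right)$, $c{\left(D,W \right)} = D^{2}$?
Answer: $\frac{i \sqrt{35481}}{3} \approx 62.788 i$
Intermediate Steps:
$Z{\left(U \right)} = 26 U$ ($Z{\left(U \right)} = 5^{2} U + U = 25 U + U = 26 U$)
$j = -4$ ($j = 1 \left(-4\right) = -4$)
$V{\left(F,u \right)} = - \frac{13 F}{3} - \frac{u}{6}$ ($V{\left(F,u \right)} = - \frac{u + 26 F}{6} = - \frac{13 F}{3} - \frac{u}{6}$)
$\sqrt{V{\left(j,46 \right)} - 3952} = \sqrt{\left(\left(- \frac{13}{3}\right) \left(-4\right) - \frac{23}{3}\right) - 3952} = \sqrt{\left(\frac{52}{3} - \frac{23}{3}\right) - 3952} = \sqrt{\frac{29}{3} - 3952} = \sqrt{- \frac{11827}{3}} = \frac{i \sqrt{35481}}{3}$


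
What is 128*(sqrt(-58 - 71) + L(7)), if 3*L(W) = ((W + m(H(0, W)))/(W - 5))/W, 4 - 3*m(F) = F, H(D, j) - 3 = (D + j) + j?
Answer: 512/63 + 128*I*sqrt(129) ≈ 8.127 + 1453.8*I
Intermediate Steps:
H(D, j) = 3 + D + 2*j (H(D, j) = 3 + ((D + j) + j) = 3 + (D + 2*j) = 3 + D + 2*j)
m(F) = 4/3 - F/3
L(W) = (1/3 + W/3)/(3*W*(-5 + W)) (L(W) = (((W + (4/3 - (3 + 0 + 2*W)/3))/(W - 5))/W)/3 = (((W + (4/3 - (3 + 2*W)/3))/(-5 + W))/W)/3 = (((W + (4/3 + (-1 - 2*W/3)))/(-5 + W))/W)/3 = (((W + (1/3 - 2*W/3))/(-5 + W))/W)/3 = (((1/3 + W/3)/(-5 + W))/W)/3 = ((1/3 + W/3)/(W*(-5 + W)))/3 = (1/3 + W/3)/(3*W*(-5 + W)))
128*(sqrt(-58 - 71) + L(7)) = 128*(sqrt(-58 - 71) + (1/9)*(1 + 7)/(7*(-5 + 7))) = 128*(sqrt(-129) + (1/9)*(1/7)*8/2) = 128*(I*sqrt(129) + (1/9)*(1/7)*(1/2)*8) = 128*(I*sqrt(129) + 4/63) = 128*(4/63 + I*sqrt(129)) = 512/63 + 128*I*sqrt(129)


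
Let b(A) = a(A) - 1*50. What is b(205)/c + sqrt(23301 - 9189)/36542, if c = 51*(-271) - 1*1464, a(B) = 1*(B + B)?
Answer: -24/1019 + 42*sqrt(2)/18271 ≈ -0.020302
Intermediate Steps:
a(B) = 2*B (a(B) = 1*(2*B) = 2*B)
b(A) = -50 + 2*A (b(A) = 2*A - 1*50 = 2*A - 50 = -50 + 2*A)
c = -15285 (c = -13821 - 1464 = -15285)
b(205)/c + sqrt(23301 - 9189)/36542 = (-50 + 2*205)/(-15285) + sqrt(23301 - 9189)/36542 = (-50 + 410)*(-1/15285) + sqrt(14112)*(1/36542) = 360*(-1/15285) + (84*sqrt(2))*(1/36542) = -24/1019 + 42*sqrt(2)/18271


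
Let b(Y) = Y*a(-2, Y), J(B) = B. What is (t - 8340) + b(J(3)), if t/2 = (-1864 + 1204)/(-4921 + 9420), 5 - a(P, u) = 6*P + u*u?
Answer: -3401364/409 ≈ -8316.3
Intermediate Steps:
a(P, u) = 5 - u**2 - 6*P (a(P, u) = 5 - (6*P + u*u) = 5 - (6*P + u**2) = 5 - (u**2 + 6*P) = 5 + (-u**2 - 6*P) = 5 - u**2 - 6*P)
t = -120/409 (t = 2*((-1864 + 1204)/(-4921 + 9420)) = 2*(-660/4499) = 2*(-660*1/4499) = 2*(-60/409) = -120/409 ≈ -0.29340)
b(Y) = Y*(17 - Y**2) (b(Y) = Y*(5 - Y**2 - 6*(-2)) = Y*(5 - Y**2 + 12) = Y*(17 - Y**2))
(t - 8340) + b(J(3)) = (-120/409 - 8340) + 3*(17 - 1*3**2) = -3411180/409 + 3*(17 - 1*9) = -3411180/409 + 3*(17 - 9) = -3411180/409 + 3*8 = -3411180/409 + 24 = -3401364/409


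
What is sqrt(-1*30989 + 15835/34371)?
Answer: 2*I*sqrt(1016910988449)/11457 ≈ 176.04*I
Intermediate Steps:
sqrt(-1*30989 + 15835/34371) = sqrt(-30989 + 15835*(1/34371)) = sqrt(-30989 + 15835/34371) = sqrt(-1065107084/34371) = 2*I*sqrt(1016910988449)/11457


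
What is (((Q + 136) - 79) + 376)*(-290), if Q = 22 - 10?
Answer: -129050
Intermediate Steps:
Q = 12
(((Q + 136) - 79) + 376)*(-290) = (((12 + 136) - 79) + 376)*(-290) = ((148 - 79) + 376)*(-290) = (69 + 376)*(-290) = 445*(-290) = -129050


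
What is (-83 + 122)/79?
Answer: 39/79 ≈ 0.49367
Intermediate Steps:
(-83 + 122)/79 = 39*(1/79) = 39/79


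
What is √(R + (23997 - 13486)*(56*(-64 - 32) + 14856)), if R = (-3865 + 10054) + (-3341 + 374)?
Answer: √99647502 ≈ 9982.4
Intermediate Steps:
R = 3222 (R = 6189 - 2967 = 3222)
√(R + (23997 - 13486)*(56*(-64 - 32) + 14856)) = √(3222 + (23997 - 13486)*(56*(-64 - 32) + 14856)) = √(3222 + 10511*(56*(-96) + 14856)) = √(3222 + 10511*(-5376 + 14856)) = √(3222 + 10511*9480) = √(3222 + 99644280) = √99647502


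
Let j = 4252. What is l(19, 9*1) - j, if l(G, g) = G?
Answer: -4233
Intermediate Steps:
l(19, 9*1) - j = 19 - 1*4252 = 19 - 4252 = -4233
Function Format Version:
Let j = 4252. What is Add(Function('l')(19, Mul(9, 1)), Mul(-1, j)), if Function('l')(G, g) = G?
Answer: -4233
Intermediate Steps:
Add(Function('l')(19, Mul(9, 1)), Mul(-1, j)) = Add(19, Mul(-1, 4252)) = Add(19, -4252) = -4233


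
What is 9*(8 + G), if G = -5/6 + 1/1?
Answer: 147/2 ≈ 73.500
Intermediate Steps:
G = ⅙ (G = -5*⅙ + 1*1 = -⅚ + 1 = ⅙ ≈ 0.16667)
9*(8 + G) = 9*(8 + ⅙) = 9*(49/6) = 147/2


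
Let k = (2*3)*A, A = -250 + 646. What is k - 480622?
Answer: -478246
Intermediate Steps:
A = 396
k = 2376 (k = (2*3)*396 = 6*396 = 2376)
k - 480622 = 2376 - 480622 = -478246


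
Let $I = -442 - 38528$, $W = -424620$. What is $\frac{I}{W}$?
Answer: $\frac{433}{4718} \approx 0.091776$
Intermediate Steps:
$I = -38970$ ($I = -442 - 38528 = -38970$)
$\frac{I}{W} = - \frac{38970}{-424620} = \left(-38970\right) \left(- \frac{1}{424620}\right) = \frac{433}{4718}$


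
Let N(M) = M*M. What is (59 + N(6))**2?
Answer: 9025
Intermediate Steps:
N(M) = M**2
(59 + N(6))**2 = (59 + 6**2)**2 = (59 + 36)**2 = 95**2 = 9025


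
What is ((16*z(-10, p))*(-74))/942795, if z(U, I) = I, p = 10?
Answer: -2368/188559 ≈ -0.012558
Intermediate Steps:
((16*z(-10, p))*(-74))/942795 = ((16*10)*(-74))/942795 = (160*(-74))*(1/942795) = -11840*1/942795 = -2368/188559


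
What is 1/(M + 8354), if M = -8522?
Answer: -1/168 ≈ -0.0059524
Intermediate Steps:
1/(M + 8354) = 1/(-8522 + 8354) = 1/(-168) = -1/168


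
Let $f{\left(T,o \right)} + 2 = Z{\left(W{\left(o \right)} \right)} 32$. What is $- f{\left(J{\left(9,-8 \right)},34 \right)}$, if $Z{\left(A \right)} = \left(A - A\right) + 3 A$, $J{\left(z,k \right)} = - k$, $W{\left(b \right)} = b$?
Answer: $-3262$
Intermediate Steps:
$Z{\left(A \right)} = 3 A$ ($Z{\left(A \right)} = 0 + 3 A = 3 A$)
$f{\left(T,o \right)} = -2 + 96 o$ ($f{\left(T,o \right)} = -2 + 3 o 32 = -2 + 96 o$)
$- f{\left(J{\left(9,-8 \right)},34 \right)} = - (-2 + 96 \cdot 34) = - (-2 + 3264) = \left(-1\right) 3262 = -3262$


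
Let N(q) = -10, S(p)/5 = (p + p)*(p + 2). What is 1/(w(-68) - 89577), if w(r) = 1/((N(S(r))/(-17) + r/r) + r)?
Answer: -1129/101132450 ≈ -1.1164e-5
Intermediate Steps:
S(p) = 10*p*(2 + p) (S(p) = 5*((p + p)*(p + 2)) = 5*((2*p)*(2 + p)) = 5*(2*p*(2 + p)) = 10*p*(2 + p))
w(r) = 1/(27/17 + r) (w(r) = 1/((-10/(-17) + r/r) + r) = 1/((-10*(-1/17) + 1) + r) = 1/((10/17 + 1) + r) = 1/(27/17 + r))
1/(w(-68) - 89577) = 1/(17/(27 + 17*(-68)) - 89577) = 1/(17/(27 - 1156) - 89577) = 1/(17/(-1129) - 89577) = 1/(17*(-1/1129) - 89577) = 1/(-17/1129 - 89577) = 1/(-101132450/1129) = -1129/101132450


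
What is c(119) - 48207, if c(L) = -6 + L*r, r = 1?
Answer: -48094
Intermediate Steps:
c(L) = -6 + L (c(L) = -6 + L*1 = -6 + L)
c(119) - 48207 = (-6 + 119) - 48207 = 113 - 48207 = -48094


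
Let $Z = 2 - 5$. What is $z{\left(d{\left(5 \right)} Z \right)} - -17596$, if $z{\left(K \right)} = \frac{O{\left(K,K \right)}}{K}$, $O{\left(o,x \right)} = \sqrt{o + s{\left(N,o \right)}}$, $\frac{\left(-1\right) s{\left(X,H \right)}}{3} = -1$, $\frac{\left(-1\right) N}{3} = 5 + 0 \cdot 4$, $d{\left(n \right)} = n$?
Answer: $17596 - \frac{2 i \sqrt{3}}{15} \approx 17596.0 - 0.23094 i$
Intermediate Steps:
$N = -15$ ($N = - 3 \left(5 + 0 \cdot 4\right) = - 3 \left(5 + 0\right) = \left(-3\right) 5 = -15$)
$s{\left(X,H \right)} = 3$ ($s{\left(X,H \right)} = \left(-3\right) \left(-1\right) = 3$)
$Z = -3$
$O{\left(o,x \right)} = \sqrt{3 + o}$ ($O{\left(o,x \right)} = \sqrt{o + 3} = \sqrt{3 + o}$)
$z{\left(K \right)} = \frac{\sqrt{3 + K}}{K}$
$z{\left(d{\left(5 \right)} Z \right)} - -17596 = \frac{\sqrt{3 + 5 \left(-3\right)}}{5 \left(-3\right)} - -17596 = \frac{\sqrt{3 - 15}}{-15} + 17596 = - \frac{\sqrt{-12}}{15} + 17596 = - \frac{2 i \sqrt{3}}{15} + 17596 = 17596 - \frac{2 i \sqrt{3}}{15}$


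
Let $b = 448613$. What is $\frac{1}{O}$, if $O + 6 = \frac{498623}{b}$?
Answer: $- \frac{448613}{2193055} \approx -0.20456$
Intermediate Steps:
$O = - \frac{2193055}{448613}$ ($O = -6 + \frac{498623}{448613} = - \frac{2193055}{448613} \approx -4.8885$)
$\frac{1}{O} = \frac{1}{- \frac{2193055}{448613}} = - \frac{448613}{2193055}$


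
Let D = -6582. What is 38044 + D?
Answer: 31462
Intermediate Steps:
38044 + D = 38044 - 6582 = 31462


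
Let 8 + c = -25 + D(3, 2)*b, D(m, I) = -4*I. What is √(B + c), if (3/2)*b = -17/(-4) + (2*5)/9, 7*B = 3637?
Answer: √1817718/63 ≈ 21.400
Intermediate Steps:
B = 3637/7 (B = (⅐)*3637 = 3637/7 ≈ 519.57)
b = 193/54 (b = 2*(-17/(-4) + (2*5)/9)/3 = 2*(-17*(-¼) + 10*(⅑))/3 = 2*(17/4 + 10/9)/3 = (⅔)*(193/36) = 193/54 ≈ 3.5741)
c = -1663/27 (c = -8 + (-25 - 4*2*(193/54)) = -8 + (-25 - 8*193/54) = -8 + (-25 - 772/27) = -8 - 1447/27 = -1663/27 ≈ -61.593)
√(B + c) = √(3637/7 - 1663/27) = √(86558/189) = √1817718/63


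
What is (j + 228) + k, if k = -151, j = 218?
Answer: 295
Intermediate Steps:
(j + 228) + k = (218 + 228) - 151 = 446 - 151 = 295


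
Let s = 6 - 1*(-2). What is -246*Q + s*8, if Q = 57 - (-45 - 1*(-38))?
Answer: -15680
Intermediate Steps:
s = 8 (s = 6 + 2 = 8)
Q = 64 (Q = 57 - (-45 + 38) = 57 - 1*(-7) = 57 + 7 = 64)
-246*Q + s*8 = -246*64 + 8*8 = -15744 + 64 = -15680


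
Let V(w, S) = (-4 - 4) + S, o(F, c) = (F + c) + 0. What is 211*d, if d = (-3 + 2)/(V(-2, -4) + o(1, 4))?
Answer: 211/7 ≈ 30.143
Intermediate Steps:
o(F, c) = F + c
V(w, S) = -8 + S
d = 1/7 (d = (-3 + 2)/((-8 - 4) + (1 + 4)) = -1/(-12 + 5) = -1/(-7) = -1*(-1/7) = 1/7 ≈ 0.14286)
211*d = 211*(1/7) = 211/7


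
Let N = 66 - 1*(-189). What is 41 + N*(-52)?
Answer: -13219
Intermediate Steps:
N = 255 (N = 66 + 189 = 255)
41 + N*(-52) = 41 + 255*(-52) = 41 - 13260 = -13219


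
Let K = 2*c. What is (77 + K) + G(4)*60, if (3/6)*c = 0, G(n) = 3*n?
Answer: 797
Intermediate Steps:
c = 0 (c = 2*0 = 0)
K = 0 (K = 2*0 = 0)
(77 + K) + G(4)*60 = (77 + 0) + (3*4)*60 = 77 + 12*60 = 77 + 720 = 797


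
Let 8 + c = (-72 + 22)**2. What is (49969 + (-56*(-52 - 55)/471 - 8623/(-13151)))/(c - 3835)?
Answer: -309596894474/8318704503 ≈ -37.217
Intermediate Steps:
c = 2492 (c = -8 + (-72 + 22)**2 = -8 + (-50)**2 = -8 + 2500 = 2492)
(49969 + (-56*(-52 - 55)/471 - 8623/(-13151)))/(c - 3835) = (49969 + (-56*(-52 - 55)/471 - 8623/(-13151)))/(2492 - 3835) = (49969 + (-56*(-107)*(1/471) - 8623*(-1/13151)))/(-1343) = (49969 + (5992*(1/471) + 8623/13151))*(-1/1343) = (49969 + (5992/471 + 8623/13151))*(-1/1343) = (49969 + 82862225/6194121)*(-1/1343) = (309596894474/6194121)*(-1/1343) = -309596894474/8318704503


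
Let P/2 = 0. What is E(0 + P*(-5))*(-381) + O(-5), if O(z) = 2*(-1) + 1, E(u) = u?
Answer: -1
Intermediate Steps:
P = 0 (P = 2*0 = 0)
O(z) = -1 (O(z) = -2 + 1 = -1)
E(0 + P*(-5))*(-381) + O(-5) = (0 + 0*(-5))*(-381) - 1 = (0 + 0)*(-381) - 1 = 0*(-381) - 1 = 0 - 1 = -1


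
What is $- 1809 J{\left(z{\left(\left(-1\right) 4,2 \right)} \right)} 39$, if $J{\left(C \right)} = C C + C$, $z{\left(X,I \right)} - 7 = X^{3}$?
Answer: $-225198792$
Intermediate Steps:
$z{\left(X,I \right)} = 7 + X^{3}$
$J{\left(C \right)} = C + C^{2}$ ($J{\left(C \right)} = C^{2} + C = C + C^{2}$)
$- 1809 J{\left(z{\left(\left(-1\right) 4,2 \right)} \right)} 39 = - 1809 \left(7 + \left(\left(-1\right) 4\right)^{3}\right) \left(1 + \left(7 + \left(\left(-1\right) 4\right)^{3}\right)\right) 39 = - 1809 \left(7 + \left(-4\right)^{3}\right) \left(1 + \left(7 + \left(-4\right)^{3}\right)\right) 39 = - 1809 \left(7 - 64\right) \left(1 + \left(7 - 64\right)\right) 39 = - 1809 - 57 \left(1 - 57\right) 39 = - 1809 \left(-57\right) \left(-56\right) 39 = - 1809 \cdot 3192 \cdot 39 = \left(-1809\right) 124488 = -225198792$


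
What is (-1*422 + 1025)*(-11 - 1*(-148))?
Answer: 82611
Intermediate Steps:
(-1*422 + 1025)*(-11 - 1*(-148)) = (-422 + 1025)*(-11 + 148) = 603*137 = 82611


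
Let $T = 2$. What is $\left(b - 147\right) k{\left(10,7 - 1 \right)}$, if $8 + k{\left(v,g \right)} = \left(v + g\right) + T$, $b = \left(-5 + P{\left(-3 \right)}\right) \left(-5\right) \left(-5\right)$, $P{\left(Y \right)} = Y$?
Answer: $-3470$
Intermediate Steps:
$b = -200$ ($b = \left(-5 - 3\right) \left(-5\right) \left(-5\right) = \left(-8\right) \left(-5\right) \left(-5\right) = 40 \left(-5\right) = -200$)
$k{\left(v,g \right)} = -6 + g + v$ ($k{\left(v,g \right)} = -8 + \left(\left(v + g\right) + 2\right) = -8 + \left(\left(g + v\right) + 2\right) = -8 + \left(2 + g + v\right) = -6 + g + v$)
$\left(b - 147\right) k{\left(10,7 - 1 \right)} = \left(-200 - 147\right) \left(-6 + \left(7 - 1\right) + 10\right) = - 347 \left(-6 + \left(7 - 1\right) + 10\right) = - 347 \left(-6 + 6 + 10\right) = \left(-347\right) 10 = -3470$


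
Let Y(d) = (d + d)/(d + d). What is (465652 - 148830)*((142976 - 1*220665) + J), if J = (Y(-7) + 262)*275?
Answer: -1699433208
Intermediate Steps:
Y(d) = 1 (Y(d) = (2*d)/((2*d)) = (2*d)*(1/(2*d)) = 1)
J = 72325 (J = (1 + 262)*275 = 263*275 = 72325)
(465652 - 148830)*((142976 - 1*220665) + J) = (465652 - 148830)*((142976 - 1*220665) + 72325) = 316822*((142976 - 220665) + 72325) = 316822*(-77689 + 72325) = 316822*(-5364) = -1699433208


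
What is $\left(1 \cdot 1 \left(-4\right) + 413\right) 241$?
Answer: $98569$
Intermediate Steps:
$\left(1 \cdot 1 \left(-4\right) + 413\right) 241 = \left(1 \left(-4\right) + 413\right) 241 = \left(-4 + 413\right) 241 = 409 \cdot 241 = 98569$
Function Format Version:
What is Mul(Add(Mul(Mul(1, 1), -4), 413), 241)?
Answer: 98569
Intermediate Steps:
Mul(Add(Mul(Mul(1, 1), -4), 413), 241) = Mul(Add(Mul(1, -4), 413), 241) = Mul(Add(-4, 413), 241) = Mul(409, 241) = 98569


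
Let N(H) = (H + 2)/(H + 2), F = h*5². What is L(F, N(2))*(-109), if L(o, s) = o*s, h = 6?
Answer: -16350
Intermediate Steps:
F = 150 (F = 6*5² = 6*25 = 150)
N(H) = 1 (N(H) = (2 + H)/(2 + H) = 1)
L(F, N(2))*(-109) = (150*1)*(-109) = 150*(-109) = -16350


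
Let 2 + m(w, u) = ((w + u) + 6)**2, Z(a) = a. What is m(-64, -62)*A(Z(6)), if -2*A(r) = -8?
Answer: 57592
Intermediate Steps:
m(w, u) = -2 + (6 + u + w)**2 (m(w, u) = -2 + ((w + u) + 6)**2 = -2 + ((u + w) + 6)**2 = -2 + (6 + u + w)**2)
A(r) = 4 (A(r) = -1/2*(-8) = 4)
m(-64, -62)*A(Z(6)) = (-2 + (6 - 62 - 64)**2)*4 = (-2 + (-120)**2)*4 = (-2 + 14400)*4 = 14398*4 = 57592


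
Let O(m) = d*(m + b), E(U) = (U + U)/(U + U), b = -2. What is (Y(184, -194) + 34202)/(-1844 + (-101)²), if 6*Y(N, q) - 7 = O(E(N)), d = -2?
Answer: 68407/16714 ≈ 4.0928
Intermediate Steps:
E(U) = 1 (E(U) = (2*U)/((2*U)) = (2*U)*(1/(2*U)) = 1)
O(m) = 4 - 2*m (O(m) = -2*(m - 2) = -2*(-2 + m) = 4 - 2*m)
Y(N, q) = 3/2 (Y(N, q) = 7/6 + (4 - 2*1)/6 = 7/6 + (4 - 2)/6 = 7/6 + (⅙)*2 = 7/6 + ⅓ = 3/2)
(Y(184, -194) + 34202)/(-1844 + (-101)²) = (3/2 + 34202)/(-1844 + (-101)²) = 68407/(2*(-1844 + 10201)) = (68407/2)/8357 = (68407/2)*(1/8357) = 68407/16714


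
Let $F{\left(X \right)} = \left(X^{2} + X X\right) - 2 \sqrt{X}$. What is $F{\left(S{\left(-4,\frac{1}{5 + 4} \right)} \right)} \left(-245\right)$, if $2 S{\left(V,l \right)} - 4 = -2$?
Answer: $0$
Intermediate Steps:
$S{\left(V,l \right)} = 1$ ($S{\left(V,l \right)} = 2 + \frac{1}{2} \left(-2\right) = 2 - 1 = 1$)
$F{\left(X \right)} = - 2 \sqrt{X} + 2 X^{2}$ ($F{\left(X \right)} = \left(X^{2} + X^{2}\right) - 2 \sqrt{X} = 2 X^{2} - 2 \sqrt{X} = - 2 \sqrt{X} + 2 X^{2}$)
$F{\left(S{\left(-4,\frac{1}{5 + 4} \right)} \right)} \left(-245\right) = \left(- 2 \sqrt{1} + 2 \cdot 1^{2}\right) \left(-245\right) = \left(\left(-2\right) 1 + 2 \cdot 1\right) \left(-245\right) = \left(-2 + 2\right) \left(-245\right) = 0 \left(-245\right) = 0$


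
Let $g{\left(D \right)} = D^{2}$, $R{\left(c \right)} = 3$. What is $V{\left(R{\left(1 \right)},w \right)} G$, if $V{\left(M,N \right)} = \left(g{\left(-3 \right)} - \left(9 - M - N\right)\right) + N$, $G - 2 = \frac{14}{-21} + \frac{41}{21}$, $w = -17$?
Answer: $- \frac{713}{7} \approx -101.86$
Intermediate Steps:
$G = \frac{23}{7}$ ($G = 2 + \left(\frac{14}{-21} + \frac{41}{21}\right) = 2 + \left(14 \left(- \frac{1}{21}\right) + 41 \cdot \frac{1}{21}\right) = 2 + \left(- \frac{2}{3} + \frac{41}{21}\right) = 2 + \frac{9}{7} = \frac{23}{7} \approx 3.2857$)
$V{\left(M,N \right)} = M + 2 N$ ($V{\left(M,N \right)} = \left(\left(-3\right)^{2} - \left(9 - M - N\right)\right) + N = \left(9 + \left(-9 + M + N\right)\right) + N = \left(M + N\right) + N = M + 2 N$)
$V{\left(R{\left(1 \right)},w \right)} G = \left(3 + 2 \left(-17\right)\right) \frac{23}{7} = \left(3 - 34\right) \frac{23}{7} = \left(-31\right) \frac{23}{7} = - \frac{713}{7}$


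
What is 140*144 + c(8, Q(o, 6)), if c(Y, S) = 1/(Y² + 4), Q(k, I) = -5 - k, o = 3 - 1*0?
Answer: 1370881/68 ≈ 20160.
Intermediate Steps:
o = 3 (o = 3 + 0 = 3)
c(Y, S) = 1/(4 + Y²)
140*144 + c(8, Q(o, 6)) = 140*144 + 1/(4 + 8²) = 20160 + 1/(4 + 64) = 20160 + 1/68 = 1370881/68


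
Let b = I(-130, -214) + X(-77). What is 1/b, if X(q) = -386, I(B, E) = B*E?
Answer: 1/27434 ≈ 3.6451e-5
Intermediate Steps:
b = 27434 (b = -130*(-214) - 386 = 27820 - 386 = 27434)
1/b = 1/27434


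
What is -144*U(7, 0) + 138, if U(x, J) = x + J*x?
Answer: -870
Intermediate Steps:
-144*U(7, 0) + 138 = -1008*(1 + 0) + 138 = -1008 + 138 = -870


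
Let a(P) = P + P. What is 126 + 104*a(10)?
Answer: 2206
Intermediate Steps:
a(P) = 2*P
126 + 104*a(10) = 126 + 104*(2*10) = 126 + 104*20 = 126 + 2080 = 2206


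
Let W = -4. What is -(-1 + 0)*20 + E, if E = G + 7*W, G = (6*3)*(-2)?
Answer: -44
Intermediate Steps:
G = -36 (G = 18*(-2) = -36)
E = -64 (E = -36 + 7*(-4) = -36 - 28 = -64)
-(-1 + 0)*20 + E = -(-1 + 0)*20 - 64 = -1*(-1)*20 - 64 = 1*20 - 64 = 20 - 64 = -44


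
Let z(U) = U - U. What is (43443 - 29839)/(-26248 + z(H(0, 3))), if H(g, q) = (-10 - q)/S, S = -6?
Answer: -3401/6562 ≈ -0.51829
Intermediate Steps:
H(g, q) = 5/3 + q/6 (H(g, q) = (-10 - q)/(-6) = (-10 - q)*(-1/6) = 5/3 + q/6)
z(U) = 0
(43443 - 29839)/(-26248 + z(H(0, 3))) = (43443 - 29839)/(-26248 + 0) = 13604/(-26248) = 13604*(-1/26248) = -3401/6562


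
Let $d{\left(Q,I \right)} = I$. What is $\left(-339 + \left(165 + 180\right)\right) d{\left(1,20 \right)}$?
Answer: $120$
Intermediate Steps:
$\left(-339 + \left(165 + 180\right)\right) d{\left(1,20 \right)} = \left(-339 + \left(165 + 180\right)\right) 20 = \left(-339 + 345\right) 20 = 6 \cdot 20 = 120$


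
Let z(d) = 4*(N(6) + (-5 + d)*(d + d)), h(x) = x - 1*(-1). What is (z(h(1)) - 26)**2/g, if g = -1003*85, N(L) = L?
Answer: -500/17051 ≈ -0.029324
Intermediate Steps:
h(x) = 1 + x (h(x) = x + 1 = 1 + x)
g = -85255
z(d) = 24 + 8*d*(-5 + d) (z(d) = 4*(6 + (-5 + d)*(d + d)) = 4*(6 + (-5 + d)*(2*d)) = 4*(6 + 2*d*(-5 + d)) = 24 + 8*d*(-5 + d))
(z(h(1)) - 26)**2/g = ((24 - 40*(1 + 1) + 8*(1 + 1)**2) - 26)**2/(-85255) = ((24 - 40*2 + 8*2**2) - 26)**2*(-1/85255) = ((24 - 80 + 8*4) - 26)**2*(-1/85255) = ((24 - 80 + 32) - 26)**2*(-1/85255) = (-24 - 26)**2*(-1/85255) = (-50)**2*(-1/85255) = 2500*(-1/85255) = -500/17051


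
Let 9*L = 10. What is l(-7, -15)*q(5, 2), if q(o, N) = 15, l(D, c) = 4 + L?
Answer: 230/3 ≈ 76.667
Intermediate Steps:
L = 10/9 (L = (⅑)*10 = 10/9 ≈ 1.1111)
l(D, c) = 46/9 (l(D, c) = 4 + 10/9 = 46/9)
l(-7, -15)*q(5, 2) = (46/9)*15 = 230/3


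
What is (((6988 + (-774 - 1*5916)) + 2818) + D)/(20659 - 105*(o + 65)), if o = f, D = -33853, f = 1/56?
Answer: -245896/110657 ≈ -2.2221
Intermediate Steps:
f = 1/56 ≈ 0.017857
o = 1/56 ≈ 0.017857
(((6988 + (-774 - 1*5916)) + 2818) + D)/(20659 - 105*(o + 65)) = (((6988 + (-774 - 1*5916)) + 2818) - 33853)/(20659 - 105*(1/56 + 65)) = (((6988 + (-774 - 5916)) + 2818) - 33853)/(20659 - 105*3641/56) = (((6988 - 6690) + 2818) - 33853)/(20659 - 54615/8) = ((298 + 2818) - 33853)/(110657/8) = (3116 - 33853)*(8/110657) = -30737*8/110657 = -245896/110657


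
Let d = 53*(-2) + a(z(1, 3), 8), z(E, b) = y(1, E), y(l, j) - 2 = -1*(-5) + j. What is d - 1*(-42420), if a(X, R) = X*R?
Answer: 42378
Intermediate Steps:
y(l, j) = 7 + j (y(l, j) = 2 + (-1*(-5) + j) = 2 + (5 + j) = 7 + j)
z(E, b) = 7 + E
a(X, R) = R*X
d = -42 (d = 53*(-2) + 8*(7 + 1) = -106 + 8*8 = -106 + 64 = -42)
d - 1*(-42420) = -42 - 1*(-42420) = -42 + 42420 = 42378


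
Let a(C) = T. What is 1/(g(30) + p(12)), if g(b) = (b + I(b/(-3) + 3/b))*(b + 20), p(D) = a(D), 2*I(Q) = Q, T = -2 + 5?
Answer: 2/2511 ≈ 0.00079650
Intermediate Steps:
T = 3
I(Q) = Q/2
a(C) = 3
p(D) = 3
g(b) = (20 + b)*(3/(2*b) + 5*b/6) (g(b) = (b + (b/(-3) + 3/b)/2)*(b + 20) = (b + (b*(-⅓) + 3/b)/2)*(20 + b) = (b + (-b/3 + 3/b)/2)*(20 + b) = (b + (3/b - b/3)/2)*(20 + b) = (b + (-b/6 + 3/(2*b)))*(20 + b) = (3/(2*b) + 5*b/6)*(20 + b) = (20 + b)*(3/(2*b) + 5*b/6))
1/(g(30) + p(12)) = 1/((⅙)*(180 + 5*30³ + 9*30 + 100*30²)/30 + 3) = 1/((⅙)*(1/30)*(180 + 5*27000 + 270 + 100*900) + 3) = 1/((⅙)*(1/30)*(180 + 135000 + 270 + 90000) + 3) = 1/((⅙)*(1/30)*225450 + 3) = 1/(2505/2 + 3) = 1/(2511/2) = 2/2511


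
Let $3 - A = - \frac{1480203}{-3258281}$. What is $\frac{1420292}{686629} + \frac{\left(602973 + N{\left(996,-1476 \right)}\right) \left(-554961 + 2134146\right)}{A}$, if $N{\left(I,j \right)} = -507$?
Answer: $\frac{3734232678089617868881}{9991825208} \approx 3.7373 \cdot 10^{11}$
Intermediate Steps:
$A = \frac{8294640}{3258281}$ ($A = 3 - - \frac{1480203}{-3258281} = 3 - \left(-1480203\right) \left(- \frac{1}{3258281}\right) = 3 - \frac{1480203}{3258281} = \frac{8294640}{3258281} \approx 2.5457$)
$\frac{1420292}{686629} + \frac{\left(602973 + N{\left(996,-1476 \right)}\right) \left(-554961 + 2134146\right)}{A} = \frac{1420292}{686629} + \frac{\left(602973 - 507\right) \left(-554961 + 2134146\right)}{\frac{8294640}{3258281}} = 1420292 \cdot \frac{1}{686629} + 602466 \cdot 1579185 \cdot \frac{3258281}{8294640} = \frac{1420292}{686629} + 951405270210 \cdot \frac{3258281}{8294640} = \frac{1420292}{686629} + \frac{5438501254780893}{14552} = \frac{3734232678089617868881}{9991825208}$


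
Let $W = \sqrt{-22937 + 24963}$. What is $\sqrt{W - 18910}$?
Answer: $\sqrt{-18910 + \sqrt{2026}} \approx 137.35 i$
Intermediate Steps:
$W = \sqrt{2026} \approx 45.011$
$\sqrt{W - 18910} = \sqrt{\sqrt{2026} - 18910} = \sqrt{-18910 + \sqrt{2026}}$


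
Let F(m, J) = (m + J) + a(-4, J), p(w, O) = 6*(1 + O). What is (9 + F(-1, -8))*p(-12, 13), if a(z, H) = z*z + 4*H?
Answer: -1344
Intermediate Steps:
a(z, H) = z² + 4*H
p(w, O) = 6 + 6*O
F(m, J) = 16 + m + 5*J (F(m, J) = (m + J) + ((-4)² + 4*J) = (J + m) + (16 + 4*J) = 16 + m + 5*J)
(9 + F(-1, -8))*p(-12, 13) = (9 + (16 - 1 + 5*(-8)))*(6 + 6*13) = (9 + (16 - 1 - 40))*(6 + 78) = (9 - 25)*84 = -16*84 = -1344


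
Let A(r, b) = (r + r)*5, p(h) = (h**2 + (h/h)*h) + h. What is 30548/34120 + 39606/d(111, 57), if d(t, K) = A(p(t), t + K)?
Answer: 43191603/35663930 ≈ 1.2111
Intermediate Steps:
p(h) = h**2 + 2*h (p(h) = (h**2 + 1*h) + h = (h**2 + h) + h = (h + h**2) + h = h**2 + 2*h)
A(r, b) = 10*r (A(r, b) = (2*r)*5 = 10*r)
d(t, K) = 10*t*(2 + t) (d(t, K) = 10*(t*(2 + t)) = 10*t*(2 + t))
30548/34120 + 39606/d(111, 57) = 30548/34120 + 39606/((10*111*(2 + 111))) = 30548*(1/34120) + 39606/((10*111*113)) = 7637/8530 + 39606/125430 = 7637/8530 + 39606*(1/125430) = 7637/8530 + 6601/20905 = 43191603/35663930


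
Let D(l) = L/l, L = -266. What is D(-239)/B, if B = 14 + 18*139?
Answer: 133/300662 ≈ 0.00044236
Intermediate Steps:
D(l) = -266/l
B = 2516 (B = 14 + 2502 = 2516)
D(-239)/B = -266/(-239)/2516 = -266*(-1/239)*(1/2516) = (266/239)*(1/2516) = 133/300662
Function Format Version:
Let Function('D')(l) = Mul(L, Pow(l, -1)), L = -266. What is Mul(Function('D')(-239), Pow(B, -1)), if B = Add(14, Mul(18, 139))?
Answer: Rational(133, 300662) ≈ 0.00044236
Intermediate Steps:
Function('D')(l) = Mul(-266, Pow(l, -1))
B = 2516 (B = Add(14, 2502) = 2516)
Mul(Function('D')(-239), Pow(B, -1)) = Mul(Mul(-266, Pow(-239, -1)), Pow(2516, -1)) = Mul(Mul(-266, Rational(-1, 239)), Rational(1, 2516)) = Mul(Rational(266, 239), Rational(1, 2516)) = Rational(133, 300662)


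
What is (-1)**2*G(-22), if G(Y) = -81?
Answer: -81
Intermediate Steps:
(-1)**2*G(-22) = (-1)**2*(-81) = 1*(-81) = -81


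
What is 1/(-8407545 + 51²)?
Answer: -1/8404944 ≈ -1.1898e-7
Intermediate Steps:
1/(-8407545 + 51²) = 1/(-8407545 + 2601) = 1/(-8404944) = -1/8404944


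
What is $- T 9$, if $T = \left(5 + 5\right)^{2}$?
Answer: $-900$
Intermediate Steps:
$T = 100$ ($T = 10^{2} = 100$)
$- T 9 = \left(-1\right) 100 \cdot 9 = \left(-100\right) 9 = -900$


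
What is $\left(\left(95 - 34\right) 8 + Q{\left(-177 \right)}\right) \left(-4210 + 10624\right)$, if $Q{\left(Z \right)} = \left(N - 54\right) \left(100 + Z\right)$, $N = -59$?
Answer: $58938246$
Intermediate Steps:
$Q{\left(Z \right)} = -11300 - 113 Z$ ($Q{\left(Z \right)} = \left(-59 - 54\right) \left(100 + Z\right) = - 113 \left(100 + Z\right) = -11300 - 113 Z$)
$\left(\left(95 - 34\right) 8 + Q{\left(-177 \right)}\right) \left(-4210 + 10624\right) = \left(\left(95 - 34\right) 8 - -8701\right) \left(-4210 + 10624\right) = \left(61 \cdot 8 + \left(-11300 + 20001\right)\right) 6414 = \left(488 + 8701\right) 6414 = 9189 \cdot 6414 = 58938246$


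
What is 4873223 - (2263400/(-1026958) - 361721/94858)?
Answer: 237363245735010945/48707590982 ≈ 4.8732e+6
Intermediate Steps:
4873223 - (2263400/(-1026958) - 361721/94858) = 4873223 - (2263400*(-1/1026958) - 361721*1/94858) = 4873223 - (-1131700/513479 - 361721/94858) = 4873223 - 1*(-293086935959/48707590982) = 4873223 + 293086935959/48707590982 = 237363245735010945/48707590982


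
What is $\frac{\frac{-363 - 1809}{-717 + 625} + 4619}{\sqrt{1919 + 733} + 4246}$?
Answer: $\frac{56673485}{51824359} - \frac{26695 \sqrt{663}}{51824359} \approx 1.0803$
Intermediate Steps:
$\frac{\frac{-363 - 1809}{-717 + 625} + 4619}{\sqrt{1919 + 733} + 4246} = \frac{- \frac{2172}{-92} + 4619}{\sqrt{2652} + 4246} = \frac{\left(-2172\right) \left(- \frac{1}{92}\right) + 4619}{2 \sqrt{663} + 4246} = \frac{\frac{543}{23} + 4619}{4246 + 2 \sqrt{663}} = \frac{106780}{23 \left(4246 + 2 \sqrt{663}\right)}$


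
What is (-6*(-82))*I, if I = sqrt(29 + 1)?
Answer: 492*sqrt(30) ≈ 2694.8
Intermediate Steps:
I = sqrt(30) ≈ 5.4772
(-6*(-82))*I = (-6*(-82))*sqrt(30) = 492*sqrt(30)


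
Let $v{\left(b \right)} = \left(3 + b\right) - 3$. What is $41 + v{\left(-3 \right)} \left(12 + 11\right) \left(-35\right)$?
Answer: $2456$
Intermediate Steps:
$v{\left(b \right)} = b$
$41 + v{\left(-3 \right)} \left(12 + 11\right) \left(-35\right) = 41 + - 3 \left(12 + 11\right) \left(-35\right) = 41 + \left(-3\right) 23 \left(-35\right) = 41 - -2415 = 41 + 2415 = 2456$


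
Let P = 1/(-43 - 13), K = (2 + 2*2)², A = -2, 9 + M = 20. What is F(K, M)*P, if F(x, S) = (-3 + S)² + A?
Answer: -31/28 ≈ -1.1071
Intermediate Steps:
M = 11 (M = -9 + 20 = 11)
K = 36 (K = (2 + 4)² = 6² = 36)
F(x, S) = -2 + (-3 + S)² (F(x, S) = (-3 + S)² - 2 = -2 + (-3 + S)²)
P = -1/56 (P = 1/(-56) = -1/56 ≈ -0.017857)
F(K, M)*P = (-2 + (-3 + 11)²)*(-1/56) = (-2 + 8²)*(-1/56) = (-2 + 64)*(-1/56) = 62*(-1/56) = -31/28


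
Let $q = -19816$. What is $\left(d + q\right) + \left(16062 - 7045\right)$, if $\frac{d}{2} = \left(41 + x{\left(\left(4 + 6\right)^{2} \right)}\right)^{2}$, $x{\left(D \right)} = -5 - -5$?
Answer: $-7437$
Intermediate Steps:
$x{\left(D \right)} = 0$ ($x{\left(D \right)} = -5 + 5 = 0$)
$d = 3362$ ($d = 2 \left(41 + 0\right)^{2} = 2 \cdot 41^{2} = 2 \cdot 1681 = 3362$)
$\left(d + q\right) + \left(16062 - 7045\right) = \left(3362 - 19816\right) + \left(16062 - 7045\right) = -16454 + \left(16062 - 7045\right) = -16454 + 9017 = -7437$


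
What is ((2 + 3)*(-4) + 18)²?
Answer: 4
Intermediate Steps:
((2 + 3)*(-4) + 18)² = (5*(-4) + 18)² = (-20 + 18)² = (-2)² = 4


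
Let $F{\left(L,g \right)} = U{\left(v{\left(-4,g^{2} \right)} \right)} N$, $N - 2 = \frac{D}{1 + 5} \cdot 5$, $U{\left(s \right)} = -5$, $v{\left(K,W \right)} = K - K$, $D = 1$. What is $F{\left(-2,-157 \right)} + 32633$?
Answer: $\frac{195713}{6} \approx 32619.0$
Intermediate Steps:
$v{\left(K,W \right)} = 0$
$N = \frac{17}{6}$ ($N = 2 + 1 \frac{1}{1 + 5} \cdot 5 = 2 + 1 \cdot \frac{1}{6} \cdot 5 = 2 + \frac{1}{6} \cdot 5 = 2 + \frac{5}{6} = \frac{17}{6} \approx 2.8333$)
$F{\left(L,g \right)} = - \frac{85}{6}$ ($F{\left(L,g \right)} = \left(-5\right) \frac{17}{6} = - \frac{85}{6}$)
$F{\left(-2,-157 \right)} + 32633 = - \frac{85}{6} + 32633 = \frac{195713}{6}$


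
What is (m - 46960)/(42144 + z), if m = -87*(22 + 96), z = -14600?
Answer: -28613/13772 ≈ -2.0776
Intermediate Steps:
m = -10266 (m = -87*118 = -10266)
(m - 46960)/(42144 + z) = (-10266 - 46960)/(42144 - 14600) = -57226/27544 = -57226*1/27544 = -28613/13772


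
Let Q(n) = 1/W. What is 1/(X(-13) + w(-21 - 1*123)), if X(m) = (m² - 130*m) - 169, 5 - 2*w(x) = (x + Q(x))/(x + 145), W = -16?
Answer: 32/56465 ≈ 0.00056672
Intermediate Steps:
Q(n) = -1/16 (Q(n) = 1/(-16) = -1/16)
w(x) = 5/2 - (-1/16 + x)/(2*(145 + x)) (w(x) = 5/2 - (x - 1/16)/(2*(x + 145)) = 5/2 - (-1/16 + x)/(2*(145 + x)))
X(m) = -169 + m² - 130*m
1/(X(-13) + w(-21 - 1*123)) = 1/((-169 + (-13)² - 130*(-13)) + (11601 + 64*(-21 - 1*123))/(32*(145 + (-21 - 1*123)))) = 1/((-169 + 169 + 1690) + (11601 + 64*(-21 - 123))/(32*(145 + (-21 - 123)))) = 1/(1690 + (11601 + 64*(-144))/(32*(145 - 144))) = 1/(1690 + (1/32)*(11601 - 9216)/1) = 1/(1690 + (1/32)*1*2385) = 1/(1690 + 2385/32) = 1/(56465/32) = 32/56465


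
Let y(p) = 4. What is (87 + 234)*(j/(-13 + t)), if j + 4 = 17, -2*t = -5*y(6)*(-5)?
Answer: -1391/21 ≈ -66.238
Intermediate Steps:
t = -50 (t = -(-5*4)*(-5)/2 = -(-10)*(-5) = -½*100 = -50)
j = 13 (j = -4 + 17 = 13)
(87 + 234)*(j/(-13 + t)) = (87 + 234)*(13/(-13 - 50)) = 321*(13/(-63)) = 321*(-1/63*13) = 321*(-13/63) = -1391/21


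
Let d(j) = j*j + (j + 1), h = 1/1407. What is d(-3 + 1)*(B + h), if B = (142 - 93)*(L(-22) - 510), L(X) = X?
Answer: -36677675/469 ≈ -78204.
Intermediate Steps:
B = -26068 (B = (142 - 93)*(-22 - 510) = 49*(-532) = -26068)
h = 1/1407 ≈ 0.00071073
d(j) = 1 + j + j**2 (d(j) = j**2 + (1 + j) = 1 + j + j**2)
d(-3 + 1)*(B + h) = (1 + (-3 + 1) + (-3 + 1)**2)*(-26068 + 1/1407) = (1 - 2 + (-2)**2)*(-36677675/1407) = (1 - 2 + 4)*(-36677675/1407) = 3*(-36677675/1407) = -36677675/469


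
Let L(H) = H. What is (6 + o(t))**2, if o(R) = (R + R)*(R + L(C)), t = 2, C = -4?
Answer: 4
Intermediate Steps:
o(R) = 2*R*(-4 + R) (o(R) = (R + R)*(R - 4) = (2*R)*(-4 + R) = 2*R*(-4 + R))
(6 + o(t))**2 = (6 + 2*2*(-4 + 2))**2 = (6 + 2*2*(-2))**2 = (6 - 8)**2 = (-2)**2 = 4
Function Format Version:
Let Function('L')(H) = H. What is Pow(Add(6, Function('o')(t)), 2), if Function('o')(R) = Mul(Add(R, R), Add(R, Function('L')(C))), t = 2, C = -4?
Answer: 4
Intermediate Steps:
Function('o')(R) = Mul(2, R, Add(-4, R)) (Function('o')(R) = Mul(Add(R, R), Add(R, -4)) = Mul(Mul(2, R), Add(-4, R)) = Mul(2, R, Add(-4, R)))
Pow(Add(6, Function('o')(t)), 2) = Pow(Add(6, Mul(2, 2, Add(-4, 2))), 2) = Pow(Add(6, Mul(2, 2, -2)), 2) = Pow(Add(6, -8), 2) = Pow(-2, 2) = 4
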